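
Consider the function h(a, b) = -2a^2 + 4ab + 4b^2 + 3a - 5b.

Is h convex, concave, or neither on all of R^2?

h is quadratic, so its Hessian is the constant matrix H = [[-4, 4], [4, 8]].
det(H) = -48, tr(H) = 4.
det(H) < 0, so H is indefinite: neither convex nor concave.

neither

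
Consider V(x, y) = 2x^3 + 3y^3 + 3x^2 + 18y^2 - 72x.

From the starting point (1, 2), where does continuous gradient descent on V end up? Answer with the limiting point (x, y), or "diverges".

V is separable, so gradient descent decouples: x follows -∂V/∂x, y follows -∂V/∂y.
∂V/∂x = 6(x - 3)(x + 4); at x=1 this is -60, so x increases.
∂V/∂y = 9y(y + 4); at y=2 this is 108, so y decreases.
x converges to its nearest critical value 3 (a local min of the x-part); y converges to 0. The iterate converges to (3, 0).

(3, 0)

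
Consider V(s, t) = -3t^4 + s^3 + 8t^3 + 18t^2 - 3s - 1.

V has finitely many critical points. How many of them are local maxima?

2

V separates as a function of s plus a function of t, so ∇V=0 decouples.
∂V/∂s = 3(s - 1)(s + 1) = 0 at s ∈ {-1, 1}; ∂V/∂t = -12t(t - 3)(t + 1) = 0 at t ∈ {-1, 0, 3}.
The Hessian is diagonal: diag(V_ss, V_tt). Second derivatives: V_ss(-1)=-6, V_ss(1)=6; V_tt(-1)=-48, V_tt(0)=36, V_tt(3)=-144.
Local maxima occur where both diagonal entries negative: (-1, -1), (-1, 3). Count: 2.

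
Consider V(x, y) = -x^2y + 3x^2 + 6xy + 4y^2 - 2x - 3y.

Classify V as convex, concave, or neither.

The term -x^2y is cubic, so the Hessian is not constant.
∂²V/∂x² = -2y + 6, which takes both signs as y varies (negative for sufficiently large y). A diagonal entry of the Hessian changing sign means the Hessian is neither positive- nor negative-semidefinite on all of R^2.

neither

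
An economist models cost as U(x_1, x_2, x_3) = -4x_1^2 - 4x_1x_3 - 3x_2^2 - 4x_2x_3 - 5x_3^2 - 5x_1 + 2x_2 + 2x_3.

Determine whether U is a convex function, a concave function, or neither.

U is quadratic, so its Hessian is the constant matrix H = [[-8, 0, -4], [0, -6, -4], [-4, -4, -10]].
Leading principal minors: -8, 48, -256.
Signs alternate −, +, − ⇒ H ≺ 0 ⇒ concave.

concave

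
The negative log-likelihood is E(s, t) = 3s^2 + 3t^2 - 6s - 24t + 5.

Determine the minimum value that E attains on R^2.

-46

E(s,t) separates as P(s) + Q(t) + 5, so its minimum is min P + min Q + 5.
P'(s) = 6s - 6 vanishes at s ∈ {1}; Q'(t) = 6(t - 4) vanishes at t ∈ {4}.
Local minima of P (where P''>0): P(1)=-3. Local minima of Q: Q(4)=-48.
So the global minimum of E is P(1) + Q(4) + 5 = -3 − 48 + 5 = -46, attained at (1, 4).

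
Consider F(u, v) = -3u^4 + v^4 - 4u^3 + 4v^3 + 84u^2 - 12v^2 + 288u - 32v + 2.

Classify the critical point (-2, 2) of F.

local minimum

The mixed partial ∂²F/∂u∂v is 0, so the Hessian at any point is diag(F_uu, F_vv) = diag(12(-3u^2 - 2u + 14), 12(v^2 + 2v - 2)).
At (-2, 2): H = diag(72, 72).
Both eigenvalues are positive, so H is positive definite: a local minimum.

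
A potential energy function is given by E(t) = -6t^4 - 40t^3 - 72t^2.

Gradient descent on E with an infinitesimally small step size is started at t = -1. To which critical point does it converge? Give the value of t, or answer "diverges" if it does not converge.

E'(t) = -24t(t + 2)(t + 3), so E'(-1) = 48.
Gradient descent moves in the -E' direction, i.e. t is decreasing.
The nearest critical point in that direction is t = -2, where E'' = 48 > 0 (a local minimum). The iterate converges there.

-2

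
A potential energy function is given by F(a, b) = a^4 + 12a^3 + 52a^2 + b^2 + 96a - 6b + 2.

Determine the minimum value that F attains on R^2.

F(a,b) separates as P(a) + Q(b) + 2, so its minimum is min P + min Q + 2.
P'(a) = 4(a + 2)(a + 3)(a + 4) vanishes at a ∈ {-4, -3, -2}; Q'(b) = 2b - 6 vanishes at b ∈ {3}.
Local minima of P (where P''>0): P(-4)=-64, P(-2)=-64. Local minima of Q: Q(3)=-9.
So the global minimum of F is P(-4) + Q(3) + 2 = -64 − 9 + 2 = -71, attained at (-4, 3).

-71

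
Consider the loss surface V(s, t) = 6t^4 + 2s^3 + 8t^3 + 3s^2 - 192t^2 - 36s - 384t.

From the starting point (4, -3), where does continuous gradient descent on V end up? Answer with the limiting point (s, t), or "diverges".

V is separable, so gradient descent decouples: s follows -∂V/∂s, t follows -∂V/∂t.
∂V/∂s = 6(s - 2)(s + 3); at s=4 this is 84, so s decreases.
∂V/∂t = 24(t - 4)(t + 1)(t + 4); at t=-3 this is 336, so t decreases.
s converges to its nearest critical value 2 (a local min of the s-part); t converges to -4. The iterate converges to (2, -4).

(2, -4)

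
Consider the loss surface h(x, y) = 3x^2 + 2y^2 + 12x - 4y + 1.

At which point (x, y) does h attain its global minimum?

(-2, 1)

h(x,y) separates as P(x) + Q(y) + 1, so its minimum is min P + min Q + 1.
P'(x) = 6x + 12 vanishes at x ∈ {-2}; Q'(y) = 4y - 4 vanishes at y ∈ {1}.
Local minima of P (where P''>0): P(-2)=-12. Local minima of Q: Q(1)=-2.
So the global minimum of h is P(-2) + Q(1) + 1 = -12 − 2 + 1 = -13, attained at (-2, 1).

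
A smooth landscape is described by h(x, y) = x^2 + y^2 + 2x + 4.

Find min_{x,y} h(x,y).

h(x,y) separates as P(x) + Q(y) + 4, so its minimum is min P + min Q + 4.
P'(x) = 2x + 2 vanishes at x ∈ {-1}; Q'(y) = 2y vanishes at y ∈ {0}.
Local minima of P (where P''>0): P(-1)=-1. Local minima of Q: Q(0)=0.
So the global minimum of h is P(-1) + Q(0) + 4 = -1 + 0 + 4 = 3, attained at (-1, 0).

3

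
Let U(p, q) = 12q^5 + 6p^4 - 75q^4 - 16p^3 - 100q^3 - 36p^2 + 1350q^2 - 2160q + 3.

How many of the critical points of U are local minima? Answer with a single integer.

U separates as a function of p plus a function of q, so ∇U=0 decouples.
∂U/∂p = 24p(p - 3)(p + 1) = 0 at p ∈ {-1, 0, 3}; ∂U/∂q = 60(q - 4)(q - 3)(q - 1)(q + 3) = 0 at q ∈ {-3, 1, 3, 4}.
The Hessian is diagonal: diag(U_pp, U_qq). Second derivatives: U_pp(-1)=96, U_pp(0)=-72, U_pp(3)=288; U_qq(-3)=-10080, U_qq(1)=1440, U_qq(3)=-720, U_qq(4)=1260.
Local minima occur where both diagonal entries positive: (-1, 1), (-1, 4), (3, 1), (3, 4). Count: 4.

4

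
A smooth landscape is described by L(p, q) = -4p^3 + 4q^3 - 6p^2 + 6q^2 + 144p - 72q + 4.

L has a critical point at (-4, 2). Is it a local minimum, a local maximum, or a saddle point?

local minimum

The mixed partial ∂²L/∂p∂q is 0, so the Hessian at any point is diag(L_pp, L_qq) = diag(-12(2p + 1), 12(2q + 1)).
At (-4, 2): H = diag(84, 60).
Both eigenvalues are positive, so H is positive definite: a local minimum.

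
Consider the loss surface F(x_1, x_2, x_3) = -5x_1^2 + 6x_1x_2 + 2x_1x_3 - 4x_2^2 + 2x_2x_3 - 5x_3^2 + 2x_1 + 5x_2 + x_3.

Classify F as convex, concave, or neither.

concave

F is quadratic, so its Hessian is the constant matrix H = [[-10, 6, 2], [6, -8, 2], [2, 2, -10]].
Leading principal minors: -10, 44, -320.
Signs alternate −, +, − ⇒ H ≺ 0 ⇒ concave.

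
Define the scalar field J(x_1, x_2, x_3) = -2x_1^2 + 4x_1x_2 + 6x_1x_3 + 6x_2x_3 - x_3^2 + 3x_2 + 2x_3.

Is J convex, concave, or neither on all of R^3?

J is quadratic, so its Hessian is the constant matrix H = [[-4, 4, 6], [4, 0, 6], [6, 6, -2]].
Leading principal minors: -4, -16, 464.
Neither pattern holds ⇒ H is indefinite ⇒ neither convex nor concave.

neither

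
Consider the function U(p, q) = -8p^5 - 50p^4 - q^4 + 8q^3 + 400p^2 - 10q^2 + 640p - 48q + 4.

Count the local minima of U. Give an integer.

2

U separates as a function of p plus a function of q, so ∇U=0 decouples.
∂U/∂p = -40(p - 2)(p + 1)(p + 2)(p + 4) = 0 at p ∈ {-4, -2, -1, 2}; ∂U/∂q = -4(q - 4)(q - 3)(q + 1) = 0 at q ∈ {-1, 3, 4}.
The Hessian is diagonal: diag(U_pp, U_qq). Second derivatives: U_pp(-4)=1440, U_pp(-2)=-320, U_pp(-1)=360, U_pp(2)=-2880; U_qq(-1)=-80, U_qq(3)=16, U_qq(4)=-20.
Local minima occur where both diagonal entries positive: (-4, 3), (-1, 3). Count: 2.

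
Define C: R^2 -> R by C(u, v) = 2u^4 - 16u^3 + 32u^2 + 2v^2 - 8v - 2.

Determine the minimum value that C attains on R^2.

-10

C(u,v) separates as P(u) + Q(v) − 2, so its minimum is min P + min Q − 2.
P'(u) = 8u(u - 4)(u - 2) vanishes at u ∈ {0, 2, 4}; Q'(v) = 4v - 8 vanishes at v ∈ {2}.
Local minima of P (where P''>0): P(0)=0, P(4)=0. Local minima of Q: Q(2)=-8.
So the global minimum of C is P(0) + Q(2) − 2 = 0 − 8 − 2 = -10, attained at (0, 2).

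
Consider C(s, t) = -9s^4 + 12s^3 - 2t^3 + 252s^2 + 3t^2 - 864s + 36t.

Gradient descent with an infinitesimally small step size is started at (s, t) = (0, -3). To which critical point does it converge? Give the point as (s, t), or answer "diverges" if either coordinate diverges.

(2, -2)

C is separable, so gradient descent decouples: s follows -∂C/∂s, t follows -∂C/∂t.
∂C/∂s = -36(s - 3)(s - 2)(s + 4); at s=0 this is -864, so s increases.
∂C/∂t = -6(t - 3)(t + 2); at t=-3 this is -36, so t increases.
s converges to its nearest critical value 2 (a local min of the s-part); t converges to -2. The iterate converges to (2, -2).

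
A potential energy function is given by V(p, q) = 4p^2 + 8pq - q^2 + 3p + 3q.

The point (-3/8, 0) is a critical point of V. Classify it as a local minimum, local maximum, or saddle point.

The Hessian of V is constant: H = [[8, 8], [8, -2]].
det(H) = 8·(-2) − 8² = -80.
Since det(H) < 0, H is indefinite and the critical point is a saddle point.

saddle point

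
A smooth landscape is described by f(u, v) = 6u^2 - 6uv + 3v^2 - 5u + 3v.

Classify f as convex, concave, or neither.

f is quadratic, so its Hessian is the constant matrix H = [[12, -6], [-6, 6]].
det(H) = 36, tr(H) = 18.
det(H) > 0 and tr(H) > 0, so H is positive definite everywhere: convex.

convex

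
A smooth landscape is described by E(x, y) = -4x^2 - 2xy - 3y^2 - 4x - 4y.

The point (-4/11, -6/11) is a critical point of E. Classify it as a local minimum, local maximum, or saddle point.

The Hessian of E is constant: H = [[-8, -2], [-2, -6]].
det(H) = (-8)·(-6) − (-2)² = 44.
det(H) > 0 and tr(H) = -14 < 0, so H is negative definite and the point is a local maximum.

local maximum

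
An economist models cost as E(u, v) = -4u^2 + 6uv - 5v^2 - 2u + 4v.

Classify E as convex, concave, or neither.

E is quadratic, so its Hessian is the constant matrix H = [[-8, 6], [6, -10]].
det(H) = 44, tr(H) = -18.
det(H) > 0 and tr(H) < 0, so H is negative definite everywhere: concave.

concave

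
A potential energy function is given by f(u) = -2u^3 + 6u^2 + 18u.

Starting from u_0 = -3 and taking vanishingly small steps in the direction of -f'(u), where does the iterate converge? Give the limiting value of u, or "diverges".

-1

f'(u) = -6(u - 3)(u + 1), so f'(-3) = -72.
Gradient descent moves in the -f' direction, i.e. u is increasing.
The nearest critical point in that direction is u = -1, where f'' = 24 > 0 (a local minimum). The iterate converges there.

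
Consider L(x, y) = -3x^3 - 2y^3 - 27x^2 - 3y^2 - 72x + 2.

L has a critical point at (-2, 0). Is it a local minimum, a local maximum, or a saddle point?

local maximum

The mixed partial ∂²L/∂x∂y is 0, so the Hessian at any point is diag(L_xx, L_yy) = diag(-18(x + 3), -6(2y + 1)).
At (-2, 0): H = diag(-18, -6).
Both eigenvalues are negative, so H is negative definite: a local maximum.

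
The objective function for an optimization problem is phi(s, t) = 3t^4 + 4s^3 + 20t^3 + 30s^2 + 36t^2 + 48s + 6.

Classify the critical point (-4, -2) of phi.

The mixed partial ∂²phi/∂s∂t is 0, so the Hessian at any point is diag(phi_ss, phi_tt) = diag(12(2s + 5), 12(3t^2 + 10t + 6)).
At (-4, -2): H = diag(-36, -24).
Both eigenvalues are negative, so H is negative definite: a local maximum.

local maximum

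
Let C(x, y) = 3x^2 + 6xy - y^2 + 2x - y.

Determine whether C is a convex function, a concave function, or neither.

C is quadratic, so its Hessian is the constant matrix H = [[6, 6], [6, -2]].
det(H) = -48, tr(H) = 4.
det(H) < 0, so H is indefinite: neither convex nor concave.

neither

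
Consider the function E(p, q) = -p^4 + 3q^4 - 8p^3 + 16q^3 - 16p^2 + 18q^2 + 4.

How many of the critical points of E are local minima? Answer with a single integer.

2

E separates as a function of p plus a function of q, so ∇E=0 decouples.
∂E/∂p = -4p(p + 2)(p + 4) = 0 at p ∈ {-4, -2, 0}; ∂E/∂q = 12q(q + 1)(q + 3) = 0 at q ∈ {-3, -1, 0}.
The Hessian is diagonal: diag(E_pp, E_qq). Second derivatives: E_pp(-4)=-32, E_pp(-2)=16, E_pp(0)=-32; E_qq(-3)=72, E_qq(-1)=-24, E_qq(0)=36.
Local minima occur where both diagonal entries positive: (-2, -3), (-2, 0). Count: 2.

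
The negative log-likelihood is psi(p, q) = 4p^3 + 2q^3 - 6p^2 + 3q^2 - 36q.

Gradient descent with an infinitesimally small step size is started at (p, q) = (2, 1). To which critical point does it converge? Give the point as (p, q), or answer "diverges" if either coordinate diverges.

(1, 2)

psi is separable, so gradient descent decouples: p follows -∂psi/∂p, q follows -∂psi/∂q.
∂psi/∂p = 12p(p - 1); at p=2 this is 24, so p decreases.
∂psi/∂q = 6(q - 2)(q + 3); at q=1 this is -24, so q increases.
p converges to its nearest critical value 1 (a local min of the p-part); q converges to 2. The iterate converges to (1, 2).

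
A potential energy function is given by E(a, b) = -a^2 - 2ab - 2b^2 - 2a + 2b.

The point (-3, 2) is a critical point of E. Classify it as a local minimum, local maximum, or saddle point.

local maximum

The Hessian of E is constant: H = [[-2, -2], [-2, -4]].
det(H) = (-2)·(-4) − (-2)² = 4.
det(H) > 0 and tr(H) = -6 < 0, so H is negative definite and the point is a local maximum.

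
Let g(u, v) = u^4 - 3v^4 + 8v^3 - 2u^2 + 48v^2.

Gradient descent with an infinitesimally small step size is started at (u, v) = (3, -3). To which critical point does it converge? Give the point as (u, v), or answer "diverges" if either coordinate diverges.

g is separable, so gradient descent decouples: u follows -∂g/∂u, v follows -∂g/∂v.
∂g/∂u = 4u(u - 1)(u + 1); at u=3 this is 96, so u decreases.
∂g/∂v = -12v(v - 4)(v + 2); at v=-3 this is 252, so v decreases.
The v-coordinate has no critical point in that direction and runs off to infinity.

diverges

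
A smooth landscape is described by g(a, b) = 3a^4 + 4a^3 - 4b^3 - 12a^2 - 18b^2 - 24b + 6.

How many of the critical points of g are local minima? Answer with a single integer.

g separates as a function of a plus a function of b, so ∇g=0 decouples.
∂g/∂a = 12a(a - 1)(a + 2) = 0 at a ∈ {-2, 0, 1}; ∂g/∂b = -12(b + 1)(b + 2) = 0 at b ∈ {-2, -1}.
The Hessian is diagonal: diag(g_aa, g_bb). Second derivatives: g_aa(-2)=72, g_aa(0)=-24, g_aa(1)=36; g_bb(-2)=12, g_bb(-1)=-12.
Local minima occur where both diagonal entries positive: (-2, -2), (1, -2). Count: 2.

2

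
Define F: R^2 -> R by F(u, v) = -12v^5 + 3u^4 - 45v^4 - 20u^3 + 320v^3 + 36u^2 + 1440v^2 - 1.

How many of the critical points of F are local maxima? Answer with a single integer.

2

F separates as a function of u plus a function of v, so ∇F=0 decouples.
∂F/∂u = 12u(u - 3)(u - 2) = 0 at u ∈ {0, 2, 3}; ∂F/∂v = -60v(v - 4)(v + 3)(v + 4) = 0 at v ∈ {-4, -3, 0, 4}.
The Hessian is diagonal: diag(F_uu, F_vv). Second derivatives: F_uu(0)=72, F_uu(2)=-24, F_uu(3)=36; F_vv(-4)=1920, F_vv(-3)=-1260, F_vv(0)=2880, F_vv(4)=-13440.
Local maxima occur where both diagonal entries negative: (2, -3), (2, 4). Count: 2.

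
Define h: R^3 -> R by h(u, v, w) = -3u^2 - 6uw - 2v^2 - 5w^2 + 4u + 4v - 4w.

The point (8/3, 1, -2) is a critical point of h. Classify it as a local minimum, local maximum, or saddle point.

The Hessian is constant: H = [[-6, 0, -6], [0, -4, 0], [-6, 0, -10]].
Leading principal minors: Δ₁ = -6, Δ₂ = 24, Δ₃ = -96.
The minors alternate sign starting negative (−, +, −), so H is negative definite: a local maximum.

local maximum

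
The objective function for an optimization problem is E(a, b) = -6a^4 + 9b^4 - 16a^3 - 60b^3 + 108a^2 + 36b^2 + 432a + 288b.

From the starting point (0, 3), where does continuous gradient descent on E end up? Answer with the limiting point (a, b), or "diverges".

(-2, 4)

E is separable, so gradient descent decouples: a follows -∂E/∂a, b follows -∂E/∂b.
∂E/∂a = -24(a - 3)(a + 2)(a + 3); at a=0 this is 432, so a decreases.
∂E/∂b = 36(b - 4)(b - 2)(b + 1); at b=3 this is -144, so b increases.
a converges to its nearest critical value -2 (a local min of the a-part); b converges to 4. The iterate converges to (-2, 4).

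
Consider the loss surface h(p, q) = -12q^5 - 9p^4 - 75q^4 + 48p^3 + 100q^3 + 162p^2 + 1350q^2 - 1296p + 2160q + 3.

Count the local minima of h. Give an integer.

2

h separates as a function of p plus a function of q, so ∇h=0 decouples.
∂h/∂p = -36(p - 4)(p - 3)(p + 3) = 0 at p ∈ {-3, 3, 4}; ∂h/∂q = -60(q - 3)(q + 1)(q + 3)(q + 4) = 0 at q ∈ {-4, -3, -1, 3}.
The Hessian is diagonal: diag(h_pp, h_qq). Second derivatives: h_pp(-3)=-1512, h_pp(3)=216, h_pp(4)=-252; h_qq(-4)=1260, h_qq(-3)=-720, h_qq(-1)=1440, h_qq(3)=-10080.
Local minima occur where both diagonal entries positive: (3, -4), (3, -1). Count: 2.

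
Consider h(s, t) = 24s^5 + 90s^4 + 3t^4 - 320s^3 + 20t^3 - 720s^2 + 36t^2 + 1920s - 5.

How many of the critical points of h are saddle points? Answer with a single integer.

h separates as a function of s plus a function of t, so ∇h=0 decouples.
∂h/∂s = 120(s - 2)(s - 1)(s + 2)(s + 4) = 0 at s ∈ {-4, -2, 1, 2}; ∂h/∂t = 12t(t + 2)(t + 3) = 0 at t ∈ {-3, -2, 0}.
The Hessian is diagonal: diag(h_ss, h_tt). Second derivatives: h_ss(-4)=-7200, h_ss(-2)=2880, h_ss(1)=-1800, h_ss(2)=2880; h_tt(-3)=36, h_tt(-2)=-24, h_tt(0)=72.
Saddle points occur where the two diagonal entries have opposite signs: (-4, -3), (-4, 0), (-2, -2), (1, -3), (1, 0), (2, -2). Count: 6.

6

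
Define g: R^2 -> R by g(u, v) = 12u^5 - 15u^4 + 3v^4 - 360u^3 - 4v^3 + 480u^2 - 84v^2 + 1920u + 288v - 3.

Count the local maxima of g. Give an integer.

g separates as a function of u plus a function of v, so ∇g=0 decouples.
∂g/∂u = 60(u - 4)(u - 2)(u + 1)(u + 4) = 0 at u ∈ {-4, -1, 2, 4}; ∂g/∂v = 12(v - 3)(v - 2)(v + 4) = 0 at v ∈ {-4, 2, 3}.
The Hessian is diagonal: diag(g_uu, g_vv). Second derivatives: g_uu(-4)=-8640, g_uu(-1)=2700, g_uu(2)=-2160, g_uu(4)=4800; g_vv(-4)=504, g_vv(2)=-72, g_vv(3)=84.
Local maxima occur where both diagonal entries negative: (-4, 2), (2, 2). Count: 2.

2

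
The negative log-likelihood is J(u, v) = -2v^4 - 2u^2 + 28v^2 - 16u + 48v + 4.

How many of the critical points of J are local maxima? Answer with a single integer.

J separates as a function of u plus a function of v, so ∇J=0 decouples.
∂J/∂u = -4(u + 4) = 0 at u ∈ {-4}; ∂J/∂v = -8(v - 3)(v + 1)(v + 2) = 0 at v ∈ {-2, -1, 3}.
The Hessian is diagonal: diag(J_uu, J_vv). Second derivatives: J_uu(-4)=-4; J_vv(-2)=-40, J_vv(-1)=32, J_vv(3)=-160.
Local maxima occur where both diagonal entries negative: (-4, -2), (-4, 3). Count: 2.

2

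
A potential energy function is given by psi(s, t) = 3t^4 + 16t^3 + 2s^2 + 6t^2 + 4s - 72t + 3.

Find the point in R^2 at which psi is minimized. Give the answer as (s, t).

(-1, 1)

psi(s,t) separates as P(s) + Q(t) + 3, so its minimum is min P + min Q + 3.
P'(s) = 4s + 4 vanishes at s ∈ {-1}; Q'(t) = 12(t - 1)(t + 2)(t + 3) vanishes at t ∈ {-3, -2, 1}.
Local minima of P (where P''>0): P(-1)=-2. Local minima of Q: Q(-3)=81, Q(1)=-47.
So the global minimum of psi is P(-1) + Q(1) + 3 = -2 − 47 + 3 = -46, attained at (-1, 1).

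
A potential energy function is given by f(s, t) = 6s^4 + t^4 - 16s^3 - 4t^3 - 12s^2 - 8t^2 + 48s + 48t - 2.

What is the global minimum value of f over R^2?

f(s,t) separates as P(s) + Q(t) − 2, so its minimum is min P + min Q − 2.
P'(s) = 24(s - 2)(s - 1)(s + 1) vanishes at s ∈ {-1, 1, 2}; Q'(t) = 4(t - 3)(t - 2)(t + 2) vanishes at t ∈ {-2, 2, 3}.
Local minima of P (where P''>0): P(-1)=-38, P(2)=16. Local minima of Q: Q(-2)=-80, Q(3)=45.
So the global minimum of f is P(-1) + Q(-2) − 2 = -38 − 80 − 2 = -120, attained at (-1, -2).

-120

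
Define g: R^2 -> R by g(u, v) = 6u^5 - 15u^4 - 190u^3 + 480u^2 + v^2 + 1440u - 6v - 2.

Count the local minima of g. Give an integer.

g separates as a function of u plus a function of v, so ∇g=0 decouples.
∂g/∂u = 30(u - 4)(u - 3)(u + 1)(u + 4) = 0 at u ∈ {-4, -1, 3, 4}; ∂g/∂v = 2(v - 3) = 0 at v ∈ {3}.
The Hessian is diagonal: diag(g_uu, g_vv). Second derivatives: g_uu(-4)=-5040, g_uu(-1)=1800, g_uu(3)=-840, g_uu(4)=1200; g_vv(3)=2.
Local minima occur where both diagonal entries positive: (-1, 3), (4, 3). Count: 2.

2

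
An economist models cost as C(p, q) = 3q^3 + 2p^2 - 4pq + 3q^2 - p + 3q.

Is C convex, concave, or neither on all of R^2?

The term 3q^3 is cubic, so the Hessian is not constant.
∂²C/∂q² = 18q + 6, which takes both signs as q varies (negative for sufficiently negative q). A diagonal entry of the Hessian changing sign means the Hessian is neither positive- nor negative-semidefinite on all of R^2.

neither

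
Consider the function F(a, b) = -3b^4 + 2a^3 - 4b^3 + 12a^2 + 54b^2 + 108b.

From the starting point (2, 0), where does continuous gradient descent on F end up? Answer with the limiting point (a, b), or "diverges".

F is separable, so gradient descent decouples: a follows -∂F/∂a, b follows -∂F/∂b.
∂F/∂a = 6a(a + 4); at a=2 this is 72, so a decreases.
∂F/∂b = -12(b - 3)(b + 1)(b + 3); at b=0 this is 108, so b decreases.
a converges to its nearest critical value 0 (a local min of the a-part); b converges to -1. The iterate converges to (0, -1).

(0, -1)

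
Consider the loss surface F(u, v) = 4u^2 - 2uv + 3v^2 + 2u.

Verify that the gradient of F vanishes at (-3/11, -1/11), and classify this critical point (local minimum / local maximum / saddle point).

∇F = (8u - 2v + 2, -2u + 6v); substituting (-3/11, -1/11) gives ∇F = (0, 0), so (-3/11, -1/11) is indeed a critical point.
The Hessian of F is constant: H = [[8, -2], [-2, 6]].
det(H) = 8·6 − (-2)² = 44.
det(H) > 0 and tr(H) = 14 > 0, so H is positive definite and the point is a local minimum.

local minimum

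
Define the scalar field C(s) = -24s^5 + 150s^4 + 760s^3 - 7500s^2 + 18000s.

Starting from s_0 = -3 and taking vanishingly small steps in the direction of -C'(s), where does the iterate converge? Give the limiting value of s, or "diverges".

C'(s) = -120(s - 5)(s - 3)(s - 2)(s + 5), so C'(-3) = 57600.
Gradient descent moves in the -C' direction, i.e. s is decreasing.
The nearest critical point in that direction is s = -5, where C'' = 67200 > 0 (a local minimum). The iterate converges there.

-5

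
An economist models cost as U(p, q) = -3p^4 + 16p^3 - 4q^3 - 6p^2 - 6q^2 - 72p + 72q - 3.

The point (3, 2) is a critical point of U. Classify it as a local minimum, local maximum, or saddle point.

The mixed partial ∂²U/∂p∂q is 0, so the Hessian at any point is diag(U_pp, U_qq) = diag(12(-3p^2 + 8p - 1), -12(2q + 1)).
At (3, 2): H = diag(-48, -60).
Both eigenvalues are negative, so H is negative definite: a local maximum.

local maximum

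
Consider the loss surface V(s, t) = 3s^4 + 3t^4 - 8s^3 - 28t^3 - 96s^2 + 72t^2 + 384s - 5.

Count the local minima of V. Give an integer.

V separates as a function of s plus a function of t, so ∇V=0 decouples.
∂V/∂s = 12(s - 4)(s - 2)(s + 4) = 0 at s ∈ {-4, 2, 4}; ∂V/∂t = 12t(t - 4)(t - 3) = 0 at t ∈ {0, 3, 4}.
The Hessian is diagonal: diag(V_ss, V_tt). Second derivatives: V_ss(-4)=576, V_ss(2)=-144, V_ss(4)=192; V_tt(0)=144, V_tt(3)=-36, V_tt(4)=48.
Local minima occur where both diagonal entries positive: (-4, 0), (-4, 4), (4, 0), (4, 4). Count: 4.

4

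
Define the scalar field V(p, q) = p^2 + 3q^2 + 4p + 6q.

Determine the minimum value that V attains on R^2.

V(p,q) separates as A(p) + B(q), so its minimum is min A + min B.
A'(p) = 2p + 4 vanishes at p ∈ {-2}; B'(q) = 6q + 6 vanishes at q ∈ {-1}.
Local minima of A (where A''>0): A(-2)=-4. Local minima of B: B(-1)=-3.
So the global minimum of V is A(-2) + B(-1) = -4 − 3 = -7, attained at (-2, -1).

-7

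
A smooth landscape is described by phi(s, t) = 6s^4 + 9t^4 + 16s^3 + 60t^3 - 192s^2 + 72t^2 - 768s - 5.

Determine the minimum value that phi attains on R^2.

phi(s,t) separates as P(s) + Q(t) − 5, so its minimum is min P + min Q − 5.
P'(s) = 24(s - 4)(s + 2)(s + 4) vanishes at s ∈ {-4, -2, 4}; Q'(t) = 36t(t + 1)(t + 4) vanishes at t ∈ {-4, -1, 0}.
Local minima of P (where P''>0): P(-4)=512, P(4)=-3584. Local minima of Q: Q(-4)=-384, Q(0)=0.
So the global minimum of phi is P(4) + Q(-4) − 5 = -3584 − 384 − 5 = -3973, attained at (4, -4).

-3973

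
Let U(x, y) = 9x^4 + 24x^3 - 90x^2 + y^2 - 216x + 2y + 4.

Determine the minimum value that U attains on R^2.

-453

U(x,y) separates as P(x) + Q(y) + 4, so its minimum is min P + min Q + 4.
P'(x) = 36(x - 2)(x + 1)(x + 3) vanishes at x ∈ {-3, -1, 2}; Q'(y) = 2y + 2 vanishes at y ∈ {-1}.
Local minima of P (where P''>0): P(-3)=-81, P(2)=-456. Local minima of Q: Q(-1)=-1.
So the global minimum of U is P(2) + Q(-1) + 4 = -456 − 1 + 4 = -453, attained at (2, -1).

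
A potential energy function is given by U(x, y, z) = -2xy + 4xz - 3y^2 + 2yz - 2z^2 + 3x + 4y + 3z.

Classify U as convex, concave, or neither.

neither

U is quadratic, so its Hessian is the constant matrix H = [[0, -2, 4], [-2, -6, 2], [4, 2, -4]].
Leading principal minors: 0, -4, 80.
Neither pattern holds ⇒ H is indefinite ⇒ neither convex nor concave.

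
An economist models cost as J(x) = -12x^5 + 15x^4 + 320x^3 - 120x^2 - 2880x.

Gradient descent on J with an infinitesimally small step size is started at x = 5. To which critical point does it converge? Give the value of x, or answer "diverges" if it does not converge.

J'(x) = -60(x - 4)(x - 2)(x + 2)(x + 3), so J'(5) = -10080.
Gradient descent moves in the -J' direction, i.e. x is increasing.
There is no critical point above x=5, and J' keeps the same sign, so the iterate runs off to +∞.

diverges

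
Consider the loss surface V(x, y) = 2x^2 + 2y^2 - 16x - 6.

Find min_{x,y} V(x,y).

V(x,y) separates as P(x) + Q(y) − 6, so its minimum is min P + min Q − 6.
P'(x) = 4x - 16 vanishes at x ∈ {4}; Q'(y) = 4y vanishes at y ∈ {0}.
Local minima of P (where P''>0): P(4)=-32. Local minima of Q: Q(0)=0.
So the global minimum of V is P(4) + Q(0) − 6 = -32 + 0 − 6 = -38, attained at (4, 0).

-38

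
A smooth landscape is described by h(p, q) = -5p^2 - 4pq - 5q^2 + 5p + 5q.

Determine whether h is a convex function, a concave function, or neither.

concave

h is quadratic, so its Hessian is the constant matrix H = [[-10, -4], [-4, -10]].
det(H) = 84, tr(H) = -20.
det(H) > 0 and tr(H) < 0, so H is negative definite everywhere: concave.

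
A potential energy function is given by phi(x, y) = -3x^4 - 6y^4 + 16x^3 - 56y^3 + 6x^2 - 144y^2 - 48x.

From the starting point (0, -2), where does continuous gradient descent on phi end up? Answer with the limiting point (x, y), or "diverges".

(1, -3)

phi is separable, so gradient descent decouples: x follows -∂phi/∂x, y follows -∂phi/∂y.
∂phi/∂x = -12(x - 4)(x - 1)(x + 1); at x=0 this is -48, so x increases.
∂phi/∂y = -24y(y + 3)(y + 4); at y=-2 this is 96, so y decreases.
x converges to its nearest critical value 1 (a local min of the x-part); y converges to -3. The iterate converges to (1, -3).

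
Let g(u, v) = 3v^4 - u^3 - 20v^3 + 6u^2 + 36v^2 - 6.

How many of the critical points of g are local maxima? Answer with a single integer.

1

g separates as a function of u plus a function of v, so ∇g=0 decouples.
∂g/∂u = -3u(u - 4) = 0 at u ∈ {0, 4}; ∂g/∂v = 12v(v - 3)(v - 2) = 0 at v ∈ {0, 2, 3}.
The Hessian is diagonal: diag(g_uu, g_vv). Second derivatives: g_uu(0)=12, g_uu(4)=-12; g_vv(0)=72, g_vv(2)=-24, g_vv(3)=36.
Local maxima occur where both diagonal entries negative: (4, 2). Count: 1.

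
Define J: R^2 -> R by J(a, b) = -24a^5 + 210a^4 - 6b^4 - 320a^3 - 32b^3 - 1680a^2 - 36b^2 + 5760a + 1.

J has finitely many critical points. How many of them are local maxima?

J separates as a function of a plus a function of b, so ∇J=0 decouples.
∂J/∂a = -120(a - 4)(a - 3)(a - 2)(a + 2) = 0 at a ∈ {-2, 2, 3, 4}; ∂J/∂b = -24b(b + 1)(b + 3) = 0 at b ∈ {-3, -1, 0}.
The Hessian is diagonal: diag(J_aa, J_bb). Second derivatives: J_aa(-2)=14400, J_aa(2)=-960, J_aa(3)=600, J_aa(4)=-1440; J_bb(-3)=-144, J_bb(-1)=48, J_bb(0)=-72.
Local maxima occur where both diagonal entries negative: (2, -3), (2, 0), (4, -3), (4, 0). Count: 4.

4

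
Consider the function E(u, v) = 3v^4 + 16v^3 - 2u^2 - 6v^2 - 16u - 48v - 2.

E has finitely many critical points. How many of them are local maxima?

E separates as a function of u plus a function of v, so ∇E=0 decouples.
∂E/∂u = -4(u + 4) = 0 at u ∈ {-4}; ∂E/∂v = 12(v - 1)(v + 1)(v + 4) = 0 at v ∈ {-4, -1, 1}.
The Hessian is diagonal: diag(E_uu, E_vv). Second derivatives: E_uu(-4)=-4; E_vv(-4)=180, E_vv(-1)=-72, E_vv(1)=120.
Local maxima occur where both diagonal entries negative: (-4, -1). Count: 1.

1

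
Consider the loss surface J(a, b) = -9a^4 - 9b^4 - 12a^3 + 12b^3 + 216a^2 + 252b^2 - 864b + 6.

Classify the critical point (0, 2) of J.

local minimum

The mixed partial ∂²J/∂a∂b is 0, so the Hessian at any point is diag(J_aa, J_bb) = diag(36(-3a^2 - 2a + 12), 36(-3b^2 + 2b + 14)).
At (0, 2): H = diag(432, 216).
Both eigenvalues are positive, so H is positive definite: a local minimum.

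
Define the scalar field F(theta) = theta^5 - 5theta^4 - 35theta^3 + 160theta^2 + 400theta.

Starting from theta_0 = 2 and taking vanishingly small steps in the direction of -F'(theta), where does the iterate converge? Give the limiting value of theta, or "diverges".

F'(theta) = 5(theta - 5)(theta - 4)(theta + 1)(theta + 4), so F'(2) = 540.
Gradient descent moves in the -F' direction, i.e. theta is decreasing.
The nearest critical point in that direction is theta = -1, where F'' = 450 > 0 (a local minimum). The iterate converges there.

-1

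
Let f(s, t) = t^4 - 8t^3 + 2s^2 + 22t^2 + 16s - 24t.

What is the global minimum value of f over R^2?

-41

f(s,t) separates as P(s) + Q(t), so its minimum is min P + min Q.
P'(s) = 4s + 16 vanishes at s ∈ {-4}; Q'(t) = 4(t - 3)(t - 2)(t - 1) vanishes at t ∈ {1, 2, 3}.
Local minima of P (where P''>0): P(-4)=-32. Local minima of Q: Q(1)=-9, Q(3)=-9.
So the global minimum of f is P(-4) + Q(1) = -32 − 9 = -41, attained at (-4, 1).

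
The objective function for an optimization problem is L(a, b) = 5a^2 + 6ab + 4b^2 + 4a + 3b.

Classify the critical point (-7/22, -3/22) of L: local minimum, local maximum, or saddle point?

local minimum

The Hessian of L is constant: H = [[10, 6], [6, 8]].
det(H) = 10·8 − 6² = 44.
det(H) > 0 and tr(H) = 18 > 0, so H is positive definite and the point is a local minimum.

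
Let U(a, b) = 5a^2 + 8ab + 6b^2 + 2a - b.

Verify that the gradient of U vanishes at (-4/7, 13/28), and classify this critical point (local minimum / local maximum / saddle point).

local minimum

∇U = (10a + 8b + 2, 8a + 12b - 1); substituting (-4/7, 13/28) gives ∇U = (0, 0), so (-4/7, 13/28) is indeed a critical point.
The Hessian of U is constant: H = [[10, 8], [8, 12]].
det(H) = 10·12 − 8² = 56.
det(H) > 0 and tr(H) = 22 > 0, so H is positive definite and the point is a local minimum.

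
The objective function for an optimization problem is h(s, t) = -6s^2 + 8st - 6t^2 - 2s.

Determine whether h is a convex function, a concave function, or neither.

h is quadratic, so its Hessian is the constant matrix H = [[-12, 8], [8, -12]].
det(H) = 80, tr(H) = -24.
det(H) > 0 and tr(H) < 0, so H is negative definite everywhere: concave.

concave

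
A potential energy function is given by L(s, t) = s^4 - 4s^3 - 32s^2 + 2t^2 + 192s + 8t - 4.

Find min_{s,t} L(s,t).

-780

L(s,t) separates as P(s) + Q(t) − 4, so its minimum is min P + min Q − 4.
P'(s) = 4(s - 4)(s - 3)(s + 4) vanishes at s ∈ {-4, 3, 4}; Q'(t) = 4(t + 2) vanishes at t ∈ {-2}.
Local minima of P (where P''>0): P(-4)=-768, P(4)=256. Local minima of Q: Q(-2)=-8.
So the global minimum of L is P(-4) + Q(-2) − 4 = -768 − 8 − 4 = -780, attained at (-4, -2).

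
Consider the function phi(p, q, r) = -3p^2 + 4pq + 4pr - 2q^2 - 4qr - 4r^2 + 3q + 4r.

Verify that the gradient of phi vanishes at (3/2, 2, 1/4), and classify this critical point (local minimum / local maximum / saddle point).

local maximum

∇phi = (-6p + 4q + 4r, 4p - 4q - 4r + 3, 4p - 4q - 8r + 4); substituting (3/2, 2, 1/4) gives ∇phi = (0, 0, 0), so (3/2, 2, 1/4) is indeed a critical point.
The Hessian is constant: H = [[-6, 4, 4], [4, -4, -4], [4, -4, -8]].
Leading principal minors: Δ₁ = -6, Δ₂ = 8, Δ₃ = -32.
The minors alternate sign starting negative (−, +, −), so H is negative definite: a local maximum.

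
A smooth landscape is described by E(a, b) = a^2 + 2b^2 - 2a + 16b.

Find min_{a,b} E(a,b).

E(a,b) separates as P(a) + Q(b), so its minimum is min P + min Q.
P'(a) = 2a - 2 vanishes at a ∈ {1}; Q'(b) = 4b + 16 vanishes at b ∈ {-4}.
Local minima of P (where P''>0): P(1)=-1. Local minima of Q: Q(-4)=-32.
So the global minimum of E is P(1) + Q(-4) = -1 − 32 = -33, attained at (1, -4).

-33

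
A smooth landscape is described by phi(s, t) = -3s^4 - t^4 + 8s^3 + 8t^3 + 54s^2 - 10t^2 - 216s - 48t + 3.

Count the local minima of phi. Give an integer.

1

phi separates as a function of s plus a function of t, so ∇phi=0 decouples.
∂phi/∂s = -12(s - 3)(s - 2)(s + 3) = 0 at s ∈ {-3, 2, 3}; ∂phi/∂t = -4(t - 4)(t - 3)(t + 1) = 0 at t ∈ {-1, 3, 4}.
The Hessian is diagonal: diag(phi_ss, phi_tt). Second derivatives: phi_ss(-3)=-360, phi_ss(2)=60, phi_ss(3)=-72; phi_tt(-1)=-80, phi_tt(3)=16, phi_tt(4)=-20.
Local minima occur where both diagonal entries positive: (2, 3). Count: 1.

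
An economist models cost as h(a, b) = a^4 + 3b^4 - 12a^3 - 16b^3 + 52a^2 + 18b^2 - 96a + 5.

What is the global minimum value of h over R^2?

h(a,b) separates as P(a) + Q(b) + 5, so its minimum is min P + min Q + 5.
P'(a) = 4(a - 4)(a - 3)(a - 2) vanishes at a ∈ {2, 3, 4}; Q'(b) = 12b(b - 3)(b - 1) vanishes at b ∈ {0, 1, 3}.
Local minima of P (where P''>0): P(2)=-64, P(4)=-64. Local minima of Q: Q(0)=0, Q(3)=-27.
So the global minimum of h is P(2) + Q(3) + 5 = -64 − 27 + 5 = -86, attained at (2, 3).

-86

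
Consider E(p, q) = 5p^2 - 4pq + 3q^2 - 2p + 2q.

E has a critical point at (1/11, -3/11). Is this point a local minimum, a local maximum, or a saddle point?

local minimum

The Hessian of E is constant: H = [[10, -4], [-4, 6]].
det(H) = 10·6 − (-4)² = 44.
det(H) > 0 and tr(H) = 16 > 0, so H is positive definite and the point is a local minimum.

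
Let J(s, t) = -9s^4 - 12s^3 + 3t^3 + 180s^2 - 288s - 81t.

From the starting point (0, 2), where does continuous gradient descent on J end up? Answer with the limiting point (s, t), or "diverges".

J is separable, so gradient descent decouples: s follows -∂J/∂s, t follows -∂J/∂t.
∂J/∂s = -36(s - 2)(s - 1)(s + 4); at s=0 this is -288, so s increases.
∂J/∂t = 9(t - 3)(t + 3); at t=2 this is -45, so t increases.
s converges to its nearest critical value 1 (a local min of the s-part); t converges to 3. The iterate converges to (1, 3).

(1, 3)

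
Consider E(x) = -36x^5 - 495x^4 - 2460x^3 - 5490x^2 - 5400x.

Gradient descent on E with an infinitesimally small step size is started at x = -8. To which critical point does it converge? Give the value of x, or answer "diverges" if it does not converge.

-5

E'(x) = -180(x + 1)(x + 2)(x + 3)(x + 5), so E'(-8) = -113400.
Gradient descent moves in the -E' direction, i.e. x is increasing.
The nearest critical point in that direction is x = -5, where E'' = 4320 > 0 (a local minimum). The iterate converges there.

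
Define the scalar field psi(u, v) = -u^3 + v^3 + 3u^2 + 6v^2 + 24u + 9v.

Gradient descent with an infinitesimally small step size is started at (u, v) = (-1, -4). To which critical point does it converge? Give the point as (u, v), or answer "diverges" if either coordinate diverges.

diverges

psi is separable, so gradient descent decouples: u follows -∂psi/∂u, v follows -∂psi/∂v.
∂psi/∂u = -3(u - 4)(u + 2); at u=-1 this is 15, so u decreases.
∂psi/∂v = 3(v + 1)(v + 3); at v=-4 this is 9, so v decreases.
The v-coordinate has no critical point in that direction and runs off to infinity.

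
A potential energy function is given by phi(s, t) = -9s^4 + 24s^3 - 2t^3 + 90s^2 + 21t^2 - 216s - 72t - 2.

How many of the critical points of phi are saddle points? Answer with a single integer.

3

phi separates as a function of s plus a function of t, so ∇phi=0 decouples.
∂phi/∂s = -36(s - 3)(s - 1)(s + 2) = 0 at s ∈ {-2, 1, 3}; ∂phi/∂t = -6(t - 4)(t - 3) = 0 at t ∈ {3, 4}.
The Hessian is diagonal: diag(phi_ss, phi_tt). Second derivatives: phi_ss(-2)=-540, phi_ss(1)=216, phi_ss(3)=-360; phi_tt(3)=6, phi_tt(4)=-6.
Saddle points occur where the two diagonal entries have opposite signs: (-2, 3), (1, 4), (3, 3). Count: 3.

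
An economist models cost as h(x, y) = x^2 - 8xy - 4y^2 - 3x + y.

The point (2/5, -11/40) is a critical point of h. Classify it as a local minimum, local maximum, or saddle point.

The Hessian of h is constant: H = [[2, -8], [-8, -8]].
det(H) = 2·(-8) − (-8)² = -80.
Since det(H) < 0, H is indefinite and the critical point is a saddle point.

saddle point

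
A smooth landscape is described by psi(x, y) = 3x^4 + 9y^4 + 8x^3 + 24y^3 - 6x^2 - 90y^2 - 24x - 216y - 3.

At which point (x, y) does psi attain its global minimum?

(1, 2)

psi(x,y) separates as P(x) + Q(y) − 3, so its minimum is min P + min Q − 3.
P'(x) = 12(x - 1)(x + 1)(x + 2) vanishes at x ∈ {-2, -1, 1}; Q'(y) = 36(y - 2)(y + 1)(y + 3) vanishes at y ∈ {-3, -1, 2}.
Local minima of P (where P''>0): P(-2)=8, P(1)=-19. Local minima of Q: Q(-3)=-81, Q(2)=-456.
So the global minimum of psi is P(1) + Q(2) − 3 = -19 − 456 − 3 = -478, attained at (1, 2).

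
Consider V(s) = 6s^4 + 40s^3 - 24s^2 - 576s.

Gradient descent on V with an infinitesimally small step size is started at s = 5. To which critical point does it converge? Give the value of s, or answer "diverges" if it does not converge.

2

V'(s) = 24(s - 2)(s + 3)(s + 4), so V'(5) = 5184.
Gradient descent moves in the -V' direction, i.e. s is decreasing.
The nearest critical point in that direction is s = 2, where V'' = 720 > 0 (a local minimum). The iterate converges there.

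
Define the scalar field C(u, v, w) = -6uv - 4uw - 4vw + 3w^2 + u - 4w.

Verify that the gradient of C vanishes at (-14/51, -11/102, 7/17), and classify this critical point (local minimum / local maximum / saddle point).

saddle point

∇C = (-6v - 4w + 1, -6u - 4w, -4u - 4v + 6w - 4); substituting (-14/51, -11/102, 7/17) gives ∇C = (0, 0, 0), so (-14/51, -11/102, 7/17) is indeed a critical point.
The Hessian is constant: H = [[0, -6, -4], [-6, 0, -4], [-4, -4, 6]].
Leading principal minors: Δ₁ = 0, Δ₂ = -36, Δ₃ = -408.
The minors fit neither the all-positive nor the alternating-sign pattern, so H is indefinite: a saddle point.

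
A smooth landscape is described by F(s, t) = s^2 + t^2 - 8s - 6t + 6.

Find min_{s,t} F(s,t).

-19

F(s,t) separates as P(s) + Q(t) + 6, so its minimum is min P + min Q + 6.
P'(s) = 2s - 8 vanishes at s ∈ {4}; Q'(t) = 2(t - 3) vanishes at t ∈ {3}.
Local minima of P (where P''>0): P(4)=-16. Local minima of Q: Q(3)=-9.
So the global minimum of F is P(4) + Q(3) + 6 = -16 − 9 + 6 = -19, attained at (4, 3).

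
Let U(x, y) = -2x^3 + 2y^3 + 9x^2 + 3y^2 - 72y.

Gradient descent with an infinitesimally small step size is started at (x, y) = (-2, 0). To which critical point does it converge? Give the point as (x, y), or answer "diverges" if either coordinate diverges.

U is separable, so gradient descent decouples: x follows -∂U/∂x, y follows -∂U/∂y.
∂U/∂x = -6x(x - 3); at x=-2 this is -60, so x increases.
∂U/∂y = 6(y - 3)(y + 4); at y=0 this is -72, so y increases.
x converges to its nearest critical value 0 (a local min of the x-part); y converges to 3. The iterate converges to (0, 3).

(0, 3)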